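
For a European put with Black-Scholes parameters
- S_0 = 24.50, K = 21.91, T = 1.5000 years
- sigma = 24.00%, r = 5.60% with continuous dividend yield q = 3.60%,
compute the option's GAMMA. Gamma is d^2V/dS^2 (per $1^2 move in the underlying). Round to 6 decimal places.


Answer: Gamma = 0.043061

Derivation:
d1 = 0.6291445136; d2 = 0.3352057445
phi(d1) = 0.3273092152; exp(-qT) = 0.9474321065; exp(-rT) = 0.9194312561
Gamma = exp(-qT) * phi(d1) / (S * sigma * sqrt(T)) = 0.9474321065 * 0.3273092152 / (24.5000 * 0.2400 * 1.2247448714) = 0.043061


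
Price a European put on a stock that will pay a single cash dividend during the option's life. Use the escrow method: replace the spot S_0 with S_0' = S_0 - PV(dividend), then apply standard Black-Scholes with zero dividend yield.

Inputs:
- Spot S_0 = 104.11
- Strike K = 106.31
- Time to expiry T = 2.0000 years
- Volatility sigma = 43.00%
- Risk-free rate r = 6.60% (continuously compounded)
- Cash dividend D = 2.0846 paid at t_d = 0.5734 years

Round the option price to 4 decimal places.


Answer: Price = 19.1125

Derivation:
PV(D) = D * exp(-r * t_d) = 2.0846 * 0.96286275 = 2.00718369
S_0' = S_0 - PV(D) = 104.1100 - 2.00718369 = 102.10281631
d1 = (ln(S_0'/K) + (r + sigma^2/2)*T) / (sigma*sqrt(T)) = 0.45472056
d2 = d1 - sigma*sqrt(T) = -0.15339127
exp(-rT) = 0.87634100
N(-d1) = 0.32465514; N(-d2) = 0.56095514
P = K * exp(-rT) * N(-d2) - S_0' * N(-d1) = 106.3100 * 0.87634100 * 0.56095514 - 102.10281631 * 0.32465514 = 19.1125


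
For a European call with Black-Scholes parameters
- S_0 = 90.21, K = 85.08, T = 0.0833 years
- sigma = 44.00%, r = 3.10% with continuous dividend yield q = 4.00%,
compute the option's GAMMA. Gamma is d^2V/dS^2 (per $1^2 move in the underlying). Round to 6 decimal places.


Answer: Gamma = 0.030341

Derivation:
d1 = 0.5186327892; d2 = 0.3916411359
phi(d1) = 0.3487400355; exp(-qT) = 0.9966735450; exp(-rT) = 0.9974210313
Gamma = exp(-qT) * phi(d1) / (S * sigma * sqrt(T)) = 0.9966735450 * 0.3487400355 / (90.2100 * 0.4400 * 0.2886173938) = 0.030341


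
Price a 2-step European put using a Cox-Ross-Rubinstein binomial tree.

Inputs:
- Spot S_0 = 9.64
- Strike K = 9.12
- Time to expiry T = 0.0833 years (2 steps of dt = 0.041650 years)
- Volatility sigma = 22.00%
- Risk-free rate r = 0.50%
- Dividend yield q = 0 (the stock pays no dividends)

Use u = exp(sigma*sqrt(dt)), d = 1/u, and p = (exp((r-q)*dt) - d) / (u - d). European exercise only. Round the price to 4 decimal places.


dt = T/N = 0.041650
u = exp(sigma*sqrt(dt)) = 1.045922; d = 1/u = 0.956095
p = (exp((r-q)*dt) - d) / (u - d) = 0.491096
Discount per step: exp(-r*dt) = 0.999792
Stock lattice S(k, i) with i counting down-moves:
  k=0: S(0,0) = 9.6400
  k=1: S(1,0) = 10.0827; S(1,1) = 9.2168
  k=2: S(2,0) = 10.5457; S(2,1) = 9.6400; S(2,2) = 8.8121
Terminal payoffs V(N, i) = max(K - S_T, 0):
  V(2,0) = 0.000000; V(2,1) = 0.000000; V(2,2) = 0.307912
Backward induction: V(k, i) = exp(-r*dt) * [p * V(k+1, i) + (1-p) * V(k+1, i+1)].
  V(1,0) = exp(-r*dt) * [p*0.000000 + (1-p)*0.000000] = 0.000000
  V(1,1) = exp(-r*dt) * [p*0.000000 + (1-p)*0.307912] = 0.156665
  V(0,0) = exp(-r*dt) * [p*0.000000 + (1-p)*0.156665] = 0.079711

Answer: Price = V(0,0) = 0.0797


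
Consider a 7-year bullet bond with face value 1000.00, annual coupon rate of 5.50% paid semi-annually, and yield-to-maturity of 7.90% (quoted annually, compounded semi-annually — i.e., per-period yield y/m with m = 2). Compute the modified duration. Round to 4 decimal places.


Coupon per period c = face * coupon_rate / m = 27.500000
Periods per year m = 2; per-period yield y/m = 0.039500
Number of cashflows N = 14
Cashflows (t years, CF_t, discount factor 1/(1+y/m)^(m*t), PV):
  t = 0.5000: CF_t = 27.500000, DF = 0.962001, PV = 26.455026
  t = 1.0000: CF_t = 27.500000, DF = 0.925446, PV = 25.449761
  t = 1.5000: CF_t = 27.500000, DF = 0.890280, PV = 24.482694
  t = 2.0000: CF_t = 27.500000, DF = 0.856450, PV = 23.552376
  t = 2.5000: CF_t = 27.500000, DF = 0.823906, PV = 22.657408
  t = 3.0000: CF_t = 27.500000, DF = 0.792598, PV = 21.796448
  t = 3.5000: CF_t = 27.500000, DF = 0.762480, PV = 20.968204
  t = 4.0000: CF_t = 27.500000, DF = 0.733507, PV = 20.171433
  t = 4.5000: CF_t = 27.500000, DF = 0.705634, PV = 19.404938
  t = 5.0000: CF_t = 27.500000, DF = 0.678821, PV = 18.667569
  t = 5.5000: CF_t = 27.500000, DF = 0.653026, PV = 17.958219
  t = 6.0000: CF_t = 27.500000, DF = 0.628212, PV = 17.275824
  t = 6.5000: CF_t = 27.500000, DF = 0.604340, PV = 16.619359
  t = 7.0000: CF_t = 1027.500000, DF = 0.581376, PV = 597.363825
Price P = sum_t PV_t = 872.823084
First compute Macaulay numerator sum_t t * PV_t:
  t * PV_t at t = 0.5000: 13.227513
  t * PV_t at t = 1.0000: 25.449761
  t * PV_t at t = 1.5000: 36.724042
  t * PV_t at t = 2.0000: 47.104751
  t * PV_t at t = 2.5000: 56.643520
  t * PV_t at t = 3.0000: 65.389345
  t * PV_t at t = 3.5000: 73.388715
  t * PV_t at t = 4.0000: 80.685731
  t * PV_t at t = 4.5000: 87.322219
  t * PV_t at t = 5.0000: 93.337843
  t * PV_t at t = 5.5000: 98.770205
  t * PV_t at t = 6.0000: 103.654944
  t * PV_t at t = 6.5000: 108.025835
  t * PV_t at t = 7.0000: 4181.546775
Macaulay duration D = 5071.271199 / 872.823084 = 5.810194
Modified duration = D / (1 + y/m) = 5.810194 / (1 + 0.039500) = 5.589412

Answer: Modified duration = 5.5894


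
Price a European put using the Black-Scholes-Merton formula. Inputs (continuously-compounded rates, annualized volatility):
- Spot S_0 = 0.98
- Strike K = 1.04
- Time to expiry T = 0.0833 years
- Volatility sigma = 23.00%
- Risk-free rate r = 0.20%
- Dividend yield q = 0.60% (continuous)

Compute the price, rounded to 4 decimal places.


d1 = (ln(S/K) + (r - q + 0.5*sigma^2) * T) / (sigma * sqrt(T)) = -0.86700212
d2 = d1 - sigma * sqrt(T) = -0.93338412
exp(-rT) = 0.99983341; exp(-qT) = 0.99950032
P = K * exp(-rT) * N(-d2) - S_0 * exp(-qT) * N(-d1)
N(-d1) = 0.80702958; N(-d2) = 0.82468916
P = 1.0400 * 0.99983341 * 0.82468916 - 0.9800 * 0.99950032 * 0.80702958 = 0.0670

Answer: Price = 0.0670


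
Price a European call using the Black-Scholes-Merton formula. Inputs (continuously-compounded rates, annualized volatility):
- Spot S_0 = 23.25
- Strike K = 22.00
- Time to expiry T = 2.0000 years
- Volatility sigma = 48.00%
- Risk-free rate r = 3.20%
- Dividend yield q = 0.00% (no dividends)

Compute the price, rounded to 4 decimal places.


d1 = (ln(S/K) + (r - q + 0.5*sigma^2) * T) / (sigma * sqrt(T)) = 0.51510177
d2 = d1 - sigma * sqrt(T) = -0.16372074
exp(-rT) = 0.93800500; exp(-qT) = 1.00000000
C = S_0 * exp(-qT) * N(d1) - K * exp(-rT) * N(d2)
N(d1) = 0.69675905; N(d2) = 0.43497550
C = 23.2500 * 1.00000000 * 0.69675905 - 22.0000 * 0.93800500 * 0.43497550 = 7.2234

Answer: Price = 7.2234


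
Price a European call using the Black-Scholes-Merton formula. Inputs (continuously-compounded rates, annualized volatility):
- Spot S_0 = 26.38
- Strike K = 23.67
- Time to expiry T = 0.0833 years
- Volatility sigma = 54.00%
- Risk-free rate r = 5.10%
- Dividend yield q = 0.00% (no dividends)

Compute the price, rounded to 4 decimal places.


Answer: Price = 3.3436

Derivation:
d1 = (ln(S/K) + (r - q + 0.5*sigma^2) * T) / (sigma * sqrt(T)) = 0.80069584
d2 = d1 - sigma * sqrt(T) = 0.64484245
exp(-rT) = 0.99576071; exp(-qT) = 1.00000000
C = S_0 * exp(-qT) * N(d1) - K * exp(-rT) * N(d2)
N(d1) = 0.78834613; N(d2) = 0.74048536
C = 26.3800 * 1.00000000 * 0.78834613 - 23.6700 * 0.99576071 * 0.74048536 = 3.3436


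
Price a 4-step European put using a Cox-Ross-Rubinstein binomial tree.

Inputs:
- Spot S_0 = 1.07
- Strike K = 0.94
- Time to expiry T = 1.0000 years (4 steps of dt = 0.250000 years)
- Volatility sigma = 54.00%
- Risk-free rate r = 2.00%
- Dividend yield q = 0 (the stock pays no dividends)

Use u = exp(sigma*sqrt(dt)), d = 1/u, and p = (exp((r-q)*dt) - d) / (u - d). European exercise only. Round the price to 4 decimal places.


Answer: Price = V(0,0) = 0.1500

Derivation:
dt = T/N = 0.250000
u = exp(sigma*sqrt(dt)) = 1.309964; d = 1/u = 0.763379
p = (exp((r-q)*dt) - d) / (u - d) = 0.442078
Discount per step: exp(-r*dt) = 0.995012
Stock lattice S(k, i) with i counting down-moves:
  k=0: S(0,0) = 1.0700
  k=1: S(1,0) = 1.4017; S(1,1) = 0.8168
  k=2: S(2,0) = 1.8361; S(2,1) = 1.0700; S(2,2) = 0.6235
  k=3: S(3,0) = 2.4053; S(3,1) = 1.4017; S(3,2) = 0.8168; S(3,3) = 0.4760
  k=4: S(4,0) = 3.1508; S(4,1) = 1.8361; S(4,2) = 1.0700; S(4,3) = 0.6235; S(4,4) = 0.3634
Terminal payoffs V(N, i) = max(K - S_T, 0):
  V(4,0) = 0.000000; V(4,1) = 0.000000; V(4,2) = 0.000000; V(4,3) = 0.316459; V(4,4) = 0.576633
Backward induction: V(k, i) = exp(-r*dt) * [p * V(k+1, i) + (1-p) * V(k+1, i+1)].
  V(3,0) = exp(-r*dt) * [p*0.000000 + (1-p)*0.000000] = 0.000000
  V(3,1) = exp(-r*dt) * [p*0.000000 + (1-p)*0.000000] = 0.000000
  V(3,2) = exp(-r*dt) * [p*0.000000 + (1-p)*0.316459] = 0.175679
  V(3,3) = exp(-r*dt) * [p*0.316459 + (1-p)*0.576633] = 0.459314
  V(2,0) = exp(-r*dt) * [p*0.000000 + (1-p)*0.000000] = 0.000000
  V(2,1) = exp(-r*dt) * [p*0.000000 + (1-p)*0.175679] = 0.097526
  V(2,2) = exp(-r*dt) * [p*0.175679 + (1-p)*0.459314] = 0.332260
  V(1,0) = exp(-r*dt) * [p*0.000000 + (1-p)*0.097526] = 0.054141
  V(1,1) = exp(-r*dt) * [p*0.097526 + (1-p)*0.332260] = 0.227350
  V(0,0) = exp(-r*dt) * [p*0.054141 + (1-p)*0.227350] = 0.150026


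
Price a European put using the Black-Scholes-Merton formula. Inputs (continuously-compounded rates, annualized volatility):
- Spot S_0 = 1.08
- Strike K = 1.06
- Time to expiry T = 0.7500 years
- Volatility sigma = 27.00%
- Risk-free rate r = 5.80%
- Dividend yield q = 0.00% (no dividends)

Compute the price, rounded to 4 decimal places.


d1 = (ln(S/K) + (r - q + 0.5*sigma^2) * T) / (sigma * sqrt(T)) = 0.38288858
d2 = d1 - sigma * sqrt(T) = 0.14906172
exp(-rT) = 0.95743255; exp(-qT) = 1.00000000
P = K * exp(-rT) * N(-d2) - S_0 * exp(-qT) * N(-d1)
N(-d1) = 0.35090119; N(-d2) = 0.44075247
P = 1.0600 * 0.95743255 * 0.44075247 - 1.0800 * 1.00000000 * 0.35090119 = 0.0683

Answer: Price = 0.0683


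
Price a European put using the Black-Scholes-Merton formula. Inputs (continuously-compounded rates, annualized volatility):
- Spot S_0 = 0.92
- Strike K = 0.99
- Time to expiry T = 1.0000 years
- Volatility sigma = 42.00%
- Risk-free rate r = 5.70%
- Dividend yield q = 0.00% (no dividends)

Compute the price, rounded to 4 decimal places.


Answer: Price = 0.1620

Derivation:
d1 = (ln(S/K) + (r - q + 0.5*sigma^2) * T) / (sigma * sqrt(T)) = 0.17111602
d2 = d1 - sigma * sqrt(T) = -0.24888398
exp(-rT) = 0.94459407; exp(-qT) = 1.00000000
P = K * exp(-rT) * N(-d2) - S_0 * exp(-qT) * N(-d1)
N(-d1) = 0.43206627; N(-d2) = 0.59827474
P = 0.9900 * 0.94459407 * 0.59827474 - 0.9200 * 1.00000000 * 0.43206627 = 0.1620


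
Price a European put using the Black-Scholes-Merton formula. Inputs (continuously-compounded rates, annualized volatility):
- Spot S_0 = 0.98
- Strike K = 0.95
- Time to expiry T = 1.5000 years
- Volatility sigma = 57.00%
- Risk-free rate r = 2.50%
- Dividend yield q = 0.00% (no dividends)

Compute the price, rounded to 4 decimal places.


Answer: Price = 0.2273

Derivation:
d1 = (ln(S/K) + (r - q + 0.5*sigma^2) * T) / (sigma * sqrt(T)) = 0.44730488
d2 = d1 - sigma * sqrt(T) = -0.25079969
exp(-rT) = 0.96319442; exp(-qT) = 1.00000000
P = K * exp(-rT) * N(-d2) - S_0 * exp(-qT) * N(-d1)
N(-d1) = 0.32732747; N(-d2) = 0.59901551
P = 0.9500 * 0.96319442 * 0.59901551 - 0.9800 * 1.00000000 * 0.32732747 = 0.2273


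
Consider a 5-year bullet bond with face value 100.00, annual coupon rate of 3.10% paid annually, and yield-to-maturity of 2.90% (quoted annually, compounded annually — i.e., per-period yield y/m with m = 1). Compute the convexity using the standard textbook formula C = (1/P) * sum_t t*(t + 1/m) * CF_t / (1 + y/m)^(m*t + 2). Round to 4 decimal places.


Answer: Convexity = 26.1479

Derivation:
Coupon per period c = face * coupon_rate / m = 3.100000
Periods per year m = 1; per-period yield y/m = 0.029000
Number of cashflows N = 5
Cashflows (t years, CF_t, discount factor 1/(1+y/m)^(m*t), PV):
  t = 1.0000: CF_t = 3.100000, DF = 0.971817, PV = 3.012634
  t = 2.0000: CF_t = 3.100000, DF = 0.944429, PV = 2.927729
  t = 3.0000: CF_t = 3.100000, DF = 0.917812, PV = 2.845218
  t = 4.0000: CF_t = 3.100000, DF = 0.891946, PV = 2.765032
  t = 5.0000: CF_t = 103.100000, DF = 0.866808, PV = 89.367949
Price P = sum_t PV_t = 100.918563
Convexity numerator sum_t t*(t + 1/m) * CF_t / (1+y/m)^(m*t + 2):
  t = 1.0000: term = 5.690436
  t = 2.0000: term = 16.590193
  t = 3.0000: term = 32.245274
  t = 4.0000: term = 52.227524
  t = 5.0000: term = 2532.050112
Convexity = (1/P) * sum = 2638.803540 / 100.918563 = 26.147851


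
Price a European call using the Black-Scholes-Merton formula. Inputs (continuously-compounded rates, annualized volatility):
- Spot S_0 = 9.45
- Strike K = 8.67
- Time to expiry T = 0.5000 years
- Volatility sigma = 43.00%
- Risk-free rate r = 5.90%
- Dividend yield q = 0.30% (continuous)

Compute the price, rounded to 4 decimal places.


Answer: Price = 1.6621

Derivation:
d1 = (ln(S/K) + (r - q + 0.5*sigma^2) * T) / (sigma * sqrt(T)) = 0.52743901
d2 = d1 - sigma * sqrt(T) = 0.22338309
exp(-rT) = 0.97093088; exp(-qT) = 0.99850112
C = S_0 * exp(-qT) * N(d1) - K * exp(-rT) * N(d2)
N(d1) = 0.70105562; N(d2) = 0.58838132
C = 9.4500 * 0.99850112 * 0.70105562 - 8.6700 * 0.97093088 * 0.58838132 = 1.6621


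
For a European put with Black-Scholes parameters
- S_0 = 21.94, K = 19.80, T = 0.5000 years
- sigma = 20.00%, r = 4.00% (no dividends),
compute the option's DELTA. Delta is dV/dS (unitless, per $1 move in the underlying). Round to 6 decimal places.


d1 = 0.9378323096; d2 = 0.7964109534
phi(d1) = 0.2569938168; exp(-qT) = 1.0000000000; exp(-rT) = 0.9801986733
N(-d1) = 0.1741652971
Delta = -exp(-qT) * N(-d1) = -1.0000000000 * 0.1741652971 = -0.174165

Answer: Delta = -0.174165


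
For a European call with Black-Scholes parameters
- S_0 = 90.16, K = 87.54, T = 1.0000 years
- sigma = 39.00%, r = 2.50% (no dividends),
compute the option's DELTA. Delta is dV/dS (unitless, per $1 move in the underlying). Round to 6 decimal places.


d1 = 0.3347180461; d2 = -0.0552819539
phi(d1) = 0.3772087171; exp(-qT) = 1.0000000000; exp(-rT) = 0.9753099120
N(d1) = 0.6310811064
Delta = exp(-qT) * N(d1) = 1.0000000000 * 0.6310811064 = 0.631081

Answer: Delta = 0.631081


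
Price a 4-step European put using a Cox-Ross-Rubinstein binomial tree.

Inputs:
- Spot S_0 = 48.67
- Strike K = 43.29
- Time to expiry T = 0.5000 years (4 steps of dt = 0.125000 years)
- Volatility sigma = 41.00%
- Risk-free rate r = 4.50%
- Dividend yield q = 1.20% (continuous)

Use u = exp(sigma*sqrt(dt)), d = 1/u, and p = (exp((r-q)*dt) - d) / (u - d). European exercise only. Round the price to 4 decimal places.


Answer: Price = V(0,0) = 2.9900

Derivation:
dt = T/N = 0.125000
u = exp(sigma*sqrt(dt)) = 1.155990; d = 1/u = 0.865060
p = (exp((r-q)*dt) - d) / (u - d) = 0.478032
Discount per step: exp(-r*dt) = 0.994391
Stock lattice S(k, i) with i counting down-moves:
  k=0: S(0,0) = 48.6700
  k=1: S(1,0) = 56.2620; S(1,1) = 42.1024
  k=2: S(2,0) = 65.0383; S(2,1) = 48.6700; S(2,2) = 36.4211
  k=3: S(3,0) = 75.1836; S(3,1) = 56.2620; S(3,2) = 42.1024; S(3,3) = 31.5064
  k=4: S(4,0) = 86.9115; S(4,1) = 65.0383; S(4,2) = 48.6700; S(4,3) = 36.4211; S(4,4) = 27.2550
Terminal payoffs V(N, i) = max(K - S_T, 0):
  V(4,0) = 0.000000; V(4,1) = 0.000000; V(4,2) = 0.000000; V(4,3) = 6.868872; V(4,4) = 16.035047
Backward induction: V(k, i) = exp(-r*dt) * [p * V(k+1, i) + (1-p) * V(k+1, i+1)].
  V(3,0) = exp(-r*dt) * [p*0.000000 + (1-p)*0.000000] = 0.000000
  V(3,1) = exp(-r*dt) * [p*0.000000 + (1-p)*0.000000] = 0.000000
  V(3,2) = exp(-r*dt) * [p*0.000000 + (1-p)*6.868872] = 3.565220
  V(3,3) = exp(-r*dt) * [p*6.868872 + (1-p)*16.035047] = 11.587956
  V(2,0) = exp(-r*dt) * [p*0.000000 + (1-p)*0.000000] = 0.000000
  V(2,1) = exp(-r*dt) * [p*0.000000 + (1-p)*3.565220] = 1.850492
  V(2,2) = exp(-r*dt) * [p*3.565220 + (1-p)*11.587956] = 7.709344
  V(1,0) = exp(-r*dt) * [p*0.000000 + (1-p)*1.850492] = 0.960480
  V(1,1) = exp(-r*dt) * [p*1.850492 + (1-p)*7.709344] = 4.881092
  V(0,0) = exp(-r*dt) * [p*0.960480 + (1-p)*4.881092] = 2.990047


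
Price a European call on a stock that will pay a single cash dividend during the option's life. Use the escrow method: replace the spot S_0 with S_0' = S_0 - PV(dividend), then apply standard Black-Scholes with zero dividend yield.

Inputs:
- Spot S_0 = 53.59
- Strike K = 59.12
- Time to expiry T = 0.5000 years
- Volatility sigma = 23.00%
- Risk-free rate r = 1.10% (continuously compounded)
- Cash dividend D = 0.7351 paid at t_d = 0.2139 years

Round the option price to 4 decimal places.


Answer: Price = 1.3950

Derivation:
PV(D) = D * exp(-r * t_d) = 0.7351 * 0.99764987 = 0.73337242
S_0' = S_0 - PV(D) = 53.5900 - 0.73337242 = 52.85662758
d1 = (ln(S_0'/K) + (r + sigma^2/2)*T) / (sigma*sqrt(T)) = -0.57344004
d2 = d1 - sigma*sqrt(T) = -0.73607460
exp(-rT) = 0.99451510
N(d1) = 0.28317339; N(d2) = 0.23084265
C = S_0' * N(d1) - K * exp(-rT) * N(d2) = 52.85662758 * 0.28317339 - 59.1200 * 0.99451510 * 0.23084265 = 1.3950


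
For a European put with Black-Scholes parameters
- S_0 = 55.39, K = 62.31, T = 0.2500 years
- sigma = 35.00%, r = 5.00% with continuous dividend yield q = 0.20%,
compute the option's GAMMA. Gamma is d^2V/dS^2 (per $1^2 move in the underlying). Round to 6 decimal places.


Answer: Gamma = 0.035997

Derivation:
d1 = -0.5166305972; d2 = -0.6916305972
phi(d1) = 0.3491016564; exp(-qT) = 0.9995001250; exp(-rT) = 0.9875778005
Gamma = exp(-qT) * phi(d1) / (S * sigma * sqrt(T)) = 0.9995001250 * 0.3491016564 / (55.3900 * 0.3500 * 0.5000000000) = 0.035997


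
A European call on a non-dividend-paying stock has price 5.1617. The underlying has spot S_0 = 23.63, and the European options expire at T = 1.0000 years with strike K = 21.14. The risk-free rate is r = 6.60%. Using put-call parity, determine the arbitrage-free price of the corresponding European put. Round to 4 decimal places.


Put-call parity: C - P = S_0 * exp(-qT) - K * exp(-rT).
S_0 * exp(-qT) = 23.6300 * 1.00000000 = 23.63000000
K * exp(-rT) = 21.1400 * 0.93613086 = 19.78980647
P = C - S*exp(-qT) + K*exp(-rT)
P = 5.1617 - 23.63000000 + 19.78980647 = 1.3215

Answer: Put price = 1.3215


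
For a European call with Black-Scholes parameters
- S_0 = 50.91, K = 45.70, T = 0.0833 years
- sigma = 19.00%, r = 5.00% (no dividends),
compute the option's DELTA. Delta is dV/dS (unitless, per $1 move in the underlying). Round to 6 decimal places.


Answer: Delta = 0.980873

Derivation:
d1 = 2.0721228986; d2 = 2.0172855937
phi(d1) = 0.0466172243; exp(-qT) = 1.0000000000; exp(-rT) = 0.9958436616
N(d1) = 0.9808730093
Delta = exp(-qT) * N(d1) = 1.0000000000 * 0.9808730093 = 0.980873


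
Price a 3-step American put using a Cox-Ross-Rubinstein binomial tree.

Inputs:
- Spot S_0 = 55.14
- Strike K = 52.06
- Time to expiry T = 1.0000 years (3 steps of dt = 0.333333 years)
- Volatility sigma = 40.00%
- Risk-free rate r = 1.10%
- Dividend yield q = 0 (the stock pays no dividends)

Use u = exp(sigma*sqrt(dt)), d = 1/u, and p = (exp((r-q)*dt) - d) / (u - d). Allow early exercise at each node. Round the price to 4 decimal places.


Answer: Price = V(0,0) = 7.4235

Derivation:
dt = T/N = 0.333333
u = exp(sigma*sqrt(dt)) = 1.259784; d = 1/u = 0.793787
p = (exp((r-q)*dt) - d) / (u - d) = 0.450403
Discount per step: exp(-r*dt) = 0.996340
Stock lattice S(k, i) with i counting down-moves:
  k=0: S(0,0) = 55.1400
  k=1: S(1,0) = 69.4645; S(1,1) = 43.7694
  k=2: S(2,0) = 87.5102; S(2,1) = 55.1400; S(2,2) = 34.7436
  k=3: S(3,0) = 110.2440; S(3,1) = 69.4645; S(3,2) = 43.7694; S(3,3) = 27.5790
Terminal payoffs V(N, i) = max(K - S_T, 0):
  V(3,0) = 0.000000; V(3,1) = 0.000000; V(3,2) = 8.290584; V(3,3) = 24.480987
Backward induction: V(k, i) = exp(-r*dt) * [p * V(k+1, i) + (1-p) * V(k+1, i+1)]; then take max(V_cont, immediate exercise) for American.
  V(2,0) = exp(-r*dt) * [p*0.000000 + (1-p)*0.000000] = 0.000000; exercise = 0.000000; V(2,0) = max -> 0.000000
  V(2,1) = exp(-r*dt) * [p*0.000000 + (1-p)*8.290584] = 4.539803; exercise = 0.000000; V(2,1) = max -> 4.539803
  V(2,2) = exp(-r*dt) * [p*8.290584 + (1-p)*24.480987] = 17.125870; exercise = 17.316407; V(2,2) = max -> 17.316407
  V(1,0) = exp(-r*dt) * [p*0.000000 + (1-p)*4.539803] = 2.485930; exercise = 0.000000; V(1,0) = max -> 2.485930
  V(1,1) = exp(-r*dt) * [p*4.539803 + (1-p)*17.316407] = 11.519469; exercise = 8.290584; V(1,1) = max -> 11.519469
  V(0,0) = exp(-r*dt) * [p*2.485930 + (1-p)*11.519469] = 7.423466; exercise = 0.000000; V(0,0) = max -> 7.423466


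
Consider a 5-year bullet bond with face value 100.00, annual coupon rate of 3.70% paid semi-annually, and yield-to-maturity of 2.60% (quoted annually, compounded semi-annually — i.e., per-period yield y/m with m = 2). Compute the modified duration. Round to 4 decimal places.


Answer: Modified duration = 4.5629

Derivation:
Coupon per period c = face * coupon_rate / m = 1.850000
Periods per year m = 2; per-period yield y/m = 0.013000
Number of cashflows N = 10
Cashflows (t years, CF_t, discount factor 1/(1+y/m)^(m*t), PV):
  t = 0.5000: CF_t = 1.850000, DF = 0.987167, PV = 1.826259
  t = 1.0000: CF_t = 1.850000, DF = 0.974498, PV = 1.802822
  t = 1.5000: CF_t = 1.850000, DF = 0.961992, PV = 1.779686
  t = 2.0000: CF_t = 1.850000, DF = 0.949647, PV = 1.756847
  t = 2.5000: CF_t = 1.850000, DF = 0.937460, PV = 1.734301
  t = 3.0000: CF_t = 1.850000, DF = 0.925429, PV = 1.712045
  t = 3.5000: CF_t = 1.850000, DF = 0.913553, PV = 1.690074
  t = 4.0000: CF_t = 1.850000, DF = 0.901829, PV = 1.668385
  t = 4.5000: CF_t = 1.850000, DF = 0.890256, PV = 1.646974
  t = 5.0000: CF_t = 101.850000, DF = 0.878831, PV = 89.508974
Price P = sum_t PV_t = 105.126365
First compute Macaulay numerator sum_t t * PV_t:
  t * PV_t at t = 0.5000: 0.913129
  t * PV_t at t = 1.0000: 1.802822
  t * PV_t at t = 1.5000: 2.669529
  t * PV_t at t = 2.0000: 3.513694
  t * PV_t at t = 2.5000: 4.335753
  t * PV_t at t = 3.0000: 5.136134
  t * PV_t at t = 3.5000: 5.915258
  t * PV_t at t = 4.0000: 6.673538
  t * PV_t at t = 4.5000: 7.411383
  t * PV_t at t = 5.0000: 447.544871
Macaulay duration D = 485.916110 / 105.126365 = 4.622210
Modified duration = D / (1 + y/m) = 4.622210 / (1 + 0.013000) = 4.562892


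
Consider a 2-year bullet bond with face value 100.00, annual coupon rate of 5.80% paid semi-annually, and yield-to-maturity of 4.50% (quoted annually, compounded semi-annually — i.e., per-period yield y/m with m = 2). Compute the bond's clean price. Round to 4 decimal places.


Coupon per period c = face * coupon_rate / m = 2.900000
Periods per year m = 2; per-period yield y/m = 0.022500
Number of cashflows N = 4
Cashflows (t years, CF_t, discount factor 1/(1+y/m)^(m*t), PV):
  t = 0.5000: CF_t = 2.900000, DF = 0.977995, PV = 2.836186
  t = 1.0000: CF_t = 2.900000, DF = 0.956474, PV = 2.773776
  t = 1.5000: CF_t = 2.900000, DF = 0.935427, PV = 2.712739
  t = 2.0000: CF_t = 102.900000, DF = 0.914843, PV = 94.137380
Price P = sum_t PV_t = 102.460081

Answer: Price = 102.4601


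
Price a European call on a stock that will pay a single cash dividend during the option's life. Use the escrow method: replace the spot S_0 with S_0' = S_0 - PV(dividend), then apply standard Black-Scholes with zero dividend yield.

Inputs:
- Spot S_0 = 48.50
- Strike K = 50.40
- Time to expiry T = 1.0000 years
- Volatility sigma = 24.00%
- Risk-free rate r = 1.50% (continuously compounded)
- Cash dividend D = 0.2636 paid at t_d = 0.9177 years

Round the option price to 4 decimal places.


PV(D) = D * exp(-r * t_d) = 0.2636 * 0.98632881 = 0.25999627
S_0' = S_0 - PV(D) = 48.5000 - 0.25999627 = 48.24000373
d1 = (ln(S_0'/K) + (r + sigma^2/2)*T) / (sigma*sqrt(T)) = -0.00001061
d2 = d1 - sigma*sqrt(T) = -0.24001061
exp(-rT) = 0.98511194
N(d1) = 0.49999577; N(d2) = 0.40516102
C = S_0' * N(d1) - K * exp(-rT) * N(d2) = 48.24000373 * 0.49999577 - 50.4000 * 0.98511194 * 0.40516102 = 4.0037

Answer: Price = 4.0037


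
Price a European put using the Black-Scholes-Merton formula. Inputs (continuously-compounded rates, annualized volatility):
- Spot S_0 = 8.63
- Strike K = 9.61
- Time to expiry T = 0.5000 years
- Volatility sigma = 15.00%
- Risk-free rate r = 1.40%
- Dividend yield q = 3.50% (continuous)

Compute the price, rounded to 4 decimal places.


Answer: Price = 1.1264

Derivation:
d1 = (ln(S/K) + (r - q + 0.5*sigma^2) * T) / (sigma * sqrt(T)) = -1.06004469
d2 = d1 - sigma * sqrt(T) = -1.16611070
exp(-rT) = 0.99302444; exp(-qT) = 0.98265224
P = K * exp(-rT) * N(-d2) - S_0 * exp(-qT) * N(-d1)
N(-d1) = 0.85543786; N(-d2) = 0.87821516
P = 9.6100 * 0.99302444 * 0.87821516 - 8.6300 * 0.98265224 * 0.85543786 = 1.1264


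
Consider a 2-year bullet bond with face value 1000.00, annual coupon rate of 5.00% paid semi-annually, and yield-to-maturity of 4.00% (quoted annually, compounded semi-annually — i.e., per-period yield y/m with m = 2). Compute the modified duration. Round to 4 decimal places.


Answer: Modified duration = 1.8910

Derivation:
Coupon per period c = face * coupon_rate / m = 25.000000
Periods per year m = 2; per-period yield y/m = 0.020000
Number of cashflows N = 4
Cashflows (t years, CF_t, discount factor 1/(1+y/m)^(m*t), PV):
  t = 0.5000: CF_t = 25.000000, DF = 0.980392, PV = 24.509804
  t = 1.0000: CF_t = 25.000000, DF = 0.961169, PV = 24.029220
  t = 1.5000: CF_t = 25.000000, DF = 0.942322, PV = 23.558058
  t = 2.0000: CF_t = 1025.000000, DF = 0.923845, PV = 946.941562
Price P = sum_t PV_t = 1019.038643
First compute Macaulay numerator sum_t t * PV_t:
  t * PV_t at t = 0.5000: 12.254902
  t * PV_t at t = 1.0000: 24.029220
  t * PV_t at t = 1.5000: 35.337088
  t * PV_t at t = 2.0000: 1893.883123
Macaulay duration D = 1965.504332 / 1019.038643 = 1.928783
Modified duration = D / (1 + y/m) = 1.928783 / (1 + 0.020000) = 1.890964


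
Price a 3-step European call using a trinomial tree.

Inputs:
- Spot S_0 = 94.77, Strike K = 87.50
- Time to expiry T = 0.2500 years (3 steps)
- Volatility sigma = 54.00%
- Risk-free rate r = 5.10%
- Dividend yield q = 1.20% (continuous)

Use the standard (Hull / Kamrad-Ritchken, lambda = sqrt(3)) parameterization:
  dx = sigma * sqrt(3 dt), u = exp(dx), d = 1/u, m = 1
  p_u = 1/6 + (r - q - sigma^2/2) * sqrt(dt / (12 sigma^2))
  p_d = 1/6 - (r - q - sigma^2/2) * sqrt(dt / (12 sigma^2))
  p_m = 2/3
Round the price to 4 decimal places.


dt = T/N = 0.083333; dx = sigma*sqrt(3*dt) = 0.270000
u = exp(dx) = 1.309964; d = 1/u = 0.763379
p_u = 0.150185, p_m = 0.666667, p_d = 0.183148
Discount per step: exp(-r*dt) = 0.995759
Stock lattice S(k, j) with j the centered position index:
  k=0: S(0,+0) = 94.7700
  k=1: S(1,-1) = 72.3455; S(1,+0) = 94.7700; S(1,+1) = 124.1453
  k=2: S(2,-2) = 55.2271; S(2,-1) = 72.3455; S(2,+0) = 94.7700; S(2,+1) = 124.1453; S(2,+2) = 162.6260
  k=3: S(3,-3) = 42.1592; S(3,-2) = 55.2271; S(3,-1) = 72.3455; S(3,+0) = 94.7700; S(3,+1) = 124.1453; S(3,+2) = 162.6260; S(3,+3) = 213.0342
Terminal payoffs V(N, j) = max(S_T - K, 0):
  V(3,-3) = 0.000000; V(3,-2) = 0.000000; V(3,-1) = 0.000000; V(3,+0) = 7.270000; V(3,+1) = 36.645331; V(3,+2) = 75.125970; V(3,+3) = 125.534240
Backward induction: V(k, j) = exp(-r*dt) * [p_u * V(k+1, j+1) + p_m * V(k+1, j) + p_d * V(k+1, j-1)]
  V(2,-2) = exp(-r*dt) * [p_u*0.000000 + p_m*0.000000 + p_d*0.000000] = 0.000000
  V(2,-1) = exp(-r*dt) * [p_u*7.270000 + p_m*0.000000 + p_d*0.000000] = 1.087216
  V(2,+0) = exp(-r*dt) * [p_u*36.645331 + p_m*7.270000 + p_d*0.000000] = 10.306357
  V(2,+1) = exp(-r*dt) * [p_u*75.125970 + p_m*36.645331 + p_d*7.270000] = 36.887410
  V(2,+2) = exp(-r*dt) * [p_u*125.534240 + p_m*75.125970 + p_d*36.645331] = 75.328062
  V(1,-1) = exp(-r*dt) * [p_u*10.306357 + p_m*1.087216 + p_d*0.000000] = 2.263034
  V(1,+0) = exp(-r*dt) * [p_u*36.887410 + p_m*10.306357 + p_d*1.087216] = 12.556490
  V(1,+1) = exp(-r*dt) * [p_u*75.328062 + p_m*36.887410 + p_d*10.306357] = 37.632079
  V(0,+0) = exp(-r*dt) * [p_u*37.632079 + p_m*12.556490 + p_d*2.263034] = 14.376017

Answer: Price = V(0,0) = 14.3760


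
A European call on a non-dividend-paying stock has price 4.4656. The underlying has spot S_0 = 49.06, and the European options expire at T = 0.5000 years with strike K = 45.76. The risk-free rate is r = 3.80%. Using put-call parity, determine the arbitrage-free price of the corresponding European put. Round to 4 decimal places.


Put-call parity: C - P = S_0 * exp(-qT) - K * exp(-rT).
S_0 * exp(-qT) = 49.0600 * 1.00000000 = 49.06000000
K * exp(-rT) = 45.7600 * 0.98117936 = 44.89876762
P = C - S*exp(-qT) + K*exp(-rT)
P = 4.4656 - 49.06000000 + 44.89876762 = 0.3044

Answer: Put price = 0.3044


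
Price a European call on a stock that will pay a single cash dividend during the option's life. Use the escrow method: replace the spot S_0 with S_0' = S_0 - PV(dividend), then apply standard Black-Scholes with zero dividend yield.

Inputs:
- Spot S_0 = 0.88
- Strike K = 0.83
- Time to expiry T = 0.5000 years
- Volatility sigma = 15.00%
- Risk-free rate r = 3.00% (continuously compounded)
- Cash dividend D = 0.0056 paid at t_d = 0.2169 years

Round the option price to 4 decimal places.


PV(D) = D * exp(-r * t_d) = 0.0056 * 0.99351412 = 0.00556368
S_0' = S_0 - PV(D) = 0.8800 - 0.00556368 = 0.87443632
d1 = (ln(S_0'/K) + (r + sigma^2/2)*T) / (sigma*sqrt(T)) = 0.68616485
d2 = d1 - sigma*sqrt(T) = 0.58009884
exp(-rT) = 0.98511194
N(d1) = 0.75369542; N(d2) = 0.71907602
C = S_0' * N(d1) - K * exp(-rT) * N(d2) = 0.87443632 * 0.75369542 - 0.8300 * 0.98511194 * 0.71907602 = 0.0711

Answer: Price = 0.0711


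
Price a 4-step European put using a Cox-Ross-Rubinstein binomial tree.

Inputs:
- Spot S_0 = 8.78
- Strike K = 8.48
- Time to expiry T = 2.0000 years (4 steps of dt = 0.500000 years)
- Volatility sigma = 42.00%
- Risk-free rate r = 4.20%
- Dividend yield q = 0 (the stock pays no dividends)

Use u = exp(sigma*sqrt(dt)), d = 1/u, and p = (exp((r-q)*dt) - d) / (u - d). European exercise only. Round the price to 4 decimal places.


dt = T/N = 0.500000
u = exp(sigma*sqrt(dt)) = 1.345795; d = 1/u = 0.743055
p = (exp((r-q)*dt) - d) / (u - d) = 0.461504
Discount per step: exp(-r*dt) = 0.979219
Stock lattice S(k, i) with i counting down-moves:
  k=0: S(0,0) = 8.7800
  k=1: S(1,0) = 11.8161; S(1,1) = 6.5240
  k=2: S(2,0) = 15.9020; S(2,1) = 8.7800; S(2,2) = 4.8477
  k=3: S(3,0) = 21.4009; S(3,1) = 11.8161; S(3,2) = 6.5240; S(3,3) = 3.6021
  k=4: S(4,0) = 28.8012; S(4,1) = 15.9020; S(4,2) = 8.7800; S(4,3) = 4.8477; S(4,4) = 2.6766
Terminal payoffs V(N, i) = max(K - S_T, 0):
  V(4,0) = 0.000000; V(4,1) = 0.000000; V(4,2) = 0.000000; V(4,3) = 3.632289; V(4,4) = 5.803428
Backward induction: V(k, i) = exp(-r*dt) * [p * V(k+1, i) + (1-p) * V(k+1, i+1)].
  V(3,0) = exp(-r*dt) * [p*0.000000 + (1-p)*0.000000] = 0.000000
  V(3,1) = exp(-r*dt) * [p*0.000000 + (1-p)*0.000000] = 0.000000
  V(3,2) = exp(-r*dt) * [p*0.000000 + (1-p)*3.632289] = 1.915326
  V(3,3) = exp(-r*dt) * [p*3.632289 + (1-p)*5.803428] = 4.701659
  V(2,0) = exp(-r*dt) * [p*0.000000 + (1-p)*0.000000] = 0.000000
  V(2,1) = exp(-r*dt) * [p*0.000000 + (1-p)*1.915326] = 1.009962
  V(2,2) = exp(-r*dt) * [p*1.915326 + (1-p)*4.701659] = 3.344772
  V(1,0) = exp(-r*dt) * [p*0.000000 + (1-p)*1.009962] = 0.532558
  V(1,1) = exp(-r*dt) * [p*1.009962 + (1-p)*3.344772] = 2.220132
  V(0,0) = exp(-r*dt) * [p*0.532558 + (1-p)*2.220132] = 1.411358

Answer: Price = V(0,0) = 1.4114


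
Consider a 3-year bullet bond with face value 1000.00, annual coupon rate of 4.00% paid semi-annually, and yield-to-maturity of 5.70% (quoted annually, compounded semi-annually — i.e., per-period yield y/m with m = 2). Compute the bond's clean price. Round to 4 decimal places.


Answer: Price = 953.7241

Derivation:
Coupon per period c = face * coupon_rate / m = 20.000000
Periods per year m = 2; per-period yield y/m = 0.028500
Number of cashflows N = 6
Cashflows (t years, CF_t, discount factor 1/(1+y/m)^(m*t), PV):
  t = 0.5000: CF_t = 20.000000, DF = 0.972290, PV = 19.445795
  t = 1.0000: CF_t = 20.000000, DF = 0.945347, PV = 18.906947
  t = 1.5000: CF_t = 20.000000, DF = 0.919152, PV = 18.383030
  t = 2.0000: CF_t = 20.000000, DF = 0.893682, PV = 17.873632
  t = 2.5000: CF_t = 20.000000, DF = 0.868917, PV = 17.378349
  t = 3.0000: CF_t = 1020.000000, DF = 0.844840, PV = 861.736316
Price P = sum_t PV_t = 953.724069


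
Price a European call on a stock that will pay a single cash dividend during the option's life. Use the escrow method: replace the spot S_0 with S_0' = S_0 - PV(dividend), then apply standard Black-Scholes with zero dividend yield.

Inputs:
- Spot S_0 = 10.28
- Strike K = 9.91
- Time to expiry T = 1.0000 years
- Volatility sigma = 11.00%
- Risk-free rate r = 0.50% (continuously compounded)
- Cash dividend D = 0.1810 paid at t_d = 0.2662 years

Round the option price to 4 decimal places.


PV(D) = D * exp(-r * t_d) = 0.1810 * 0.99866989 = 0.18075925
S_0' = S_0 - PV(D) = 10.2800 - 0.18075925 = 10.09924075
d1 = (ln(S_0'/K) + (r + sigma^2/2)*T) / (sigma*sqrt(T)) = 0.27241727
d2 = d1 - sigma*sqrt(T) = 0.16241727
exp(-rT) = 0.99501248
N(d1) = 0.60734940; N(d2) = 0.56451136
C = S_0' * N(d1) - K * exp(-rT) * N(d2) = 10.09924075 * 0.60734940 - 9.9100 * 0.99501248 * 0.56451136 = 0.5674

Answer: Price = 0.5674


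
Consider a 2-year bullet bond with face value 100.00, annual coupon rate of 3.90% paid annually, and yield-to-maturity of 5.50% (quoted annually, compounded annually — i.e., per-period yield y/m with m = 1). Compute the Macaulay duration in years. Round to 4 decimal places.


Coupon per period c = face * coupon_rate / m = 3.900000
Periods per year m = 1; per-period yield y/m = 0.055000
Number of cashflows N = 2
Cashflows (t years, CF_t, discount factor 1/(1+y/m)^(m*t), PV):
  t = 1.0000: CF_t = 3.900000, DF = 0.947867, PV = 3.696682
  t = 2.0000: CF_t = 103.900000, DF = 0.898452, PV = 93.349206
Price P = sum_t PV_t = 97.045888
Macaulay numerator sum_t t * PV_t:
  t * PV_t at t = 1.0000: 3.696682
  t * PV_t at t = 2.0000: 186.698412
Macaulay duration D = (sum_t t * PV_t) / P = 190.395094 / 97.045888 = 1.961908

Answer: Macaulay duration = 1.9619 years


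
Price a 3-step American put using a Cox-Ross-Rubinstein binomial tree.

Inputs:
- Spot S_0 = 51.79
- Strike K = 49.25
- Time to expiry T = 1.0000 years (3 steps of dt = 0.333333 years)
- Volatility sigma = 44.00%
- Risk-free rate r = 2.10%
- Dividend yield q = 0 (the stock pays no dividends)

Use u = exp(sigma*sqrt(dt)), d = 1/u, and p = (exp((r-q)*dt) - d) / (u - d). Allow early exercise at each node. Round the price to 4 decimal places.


dt = T/N = 0.333333
u = exp(sigma*sqrt(dt)) = 1.289216; d = 1/u = 0.775665
p = (exp((r-q)*dt) - d) / (u - d) = 0.450509
Discount per step: exp(-r*dt) = 0.993024
Stock lattice S(k, i) with i counting down-moves:
  k=0: S(0,0) = 51.7900
  k=1: S(1,0) = 66.7685; S(1,1) = 40.1717
  k=2: S(2,0) = 86.0790; S(2,1) = 51.7900; S(2,2) = 31.1598
  k=3: S(3,0) = 110.9744; S(3,1) = 66.7685; S(3,2) = 40.1717; S(3,3) = 24.1696
Terminal payoffs V(N, i) = max(K - S_T, 0):
  V(3,0) = 0.000000; V(3,1) = 0.000000; V(3,2) = 9.078292; V(3,3) = 25.080422
Backward induction: V(k, i) = exp(-r*dt) * [p * V(k+1, i) + (1-p) * V(k+1, i+1)]; then take max(V_cont, immediate exercise) for American.
  V(2,0) = exp(-r*dt) * [p*0.000000 + (1-p)*0.000000] = 0.000000; exercise = 0.000000; V(2,0) = max -> 0.000000
  V(2,1) = exp(-r*dt) * [p*0.000000 + (1-p)*9.078292] = 4.953641; exercise = 0.000000; V(2,1) = max -> 4.953641
  V(2,2) = exp(-r*dt) * [p*9.078292 + (1-p)*25.080422] = 17.746653; exercise = 18.090199; V(2,2) = max -> 18.090199
  V(1,0) = exp(-r*dt) * [p*0.000000 + (1-p)*4.953641] = 2.702992; exercise = 0.000000; V(1,0) = max -> 2.702992
  V(1,1) = exp(-r*dt) * [p*4.953641 + (1-p)*18.090199] = 12.087151; exercise = 9.078292; V(1,1) = max -> 12.087151
  V(0,0) = exp(-r*dt) * [p*2.702992 + (1-p)*12.087151] = 7.804677; exercise = 0.000000; V(0,0) = max -> 7.804677

Answer: Price = V(0,0) = 7.8047


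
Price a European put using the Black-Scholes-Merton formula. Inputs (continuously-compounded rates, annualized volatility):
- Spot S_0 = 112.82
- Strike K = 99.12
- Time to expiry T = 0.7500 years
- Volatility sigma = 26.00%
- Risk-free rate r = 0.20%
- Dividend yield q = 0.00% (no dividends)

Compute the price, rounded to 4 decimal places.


Answer: Price = 4.1206

Derivation:
d1 = (ln(S/K) + (r - q + 0.5*sigma^2) * T) / (sigma * sqrt(T)) = 0.69420770
d2 = d1 - sigma * sqrt(T) = 0.46904110
exp(-rT) = 0.99850112; exp(-qT) = 1.00000000
P = K * exp(-rT) * N(-d2) - S_0 * exp(-qT) * N(-d1)
N(-d1) = 0.24377598; N(-d2) = 0.31952013
P = 99.1200 * 0.99850112 * 0.31952013 - 112.8200 * 1.00000000 * 0.24377598 = 4.1206


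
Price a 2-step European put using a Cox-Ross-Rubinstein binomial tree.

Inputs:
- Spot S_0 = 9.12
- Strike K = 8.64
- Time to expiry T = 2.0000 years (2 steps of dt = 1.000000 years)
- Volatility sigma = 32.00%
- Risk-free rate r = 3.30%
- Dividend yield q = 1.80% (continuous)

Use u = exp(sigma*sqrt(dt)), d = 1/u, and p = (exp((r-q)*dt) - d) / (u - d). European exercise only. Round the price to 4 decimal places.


dt = T/N = 1.000000
u = exp(sigma*sqrt(dt)) = 1.377128; d = 1/u = 0.726149
p = (exp((r-q)*dt) - d) / (u - d) = 0.443892
Discount per step: exp(-r*dt) = 0.967539
Stock lattice S(k, i) with i counting down-moves:
  k=0: S(0,0) = 9.1200
  k=1: S(1,0) = 12.5594; S(1,1) = 6.6225
  k=2: S(2,0) = 17.2959; S(2,1) = 9.1200; S(2,2) = 4.8089
Terminal payoffs V(N, i) = max(K - S_T, 0):
  V(2,0) = 0.000000; V(2,1) = 0.000000; V(2,2) = 3.831093
Backward induction: V(k, i) = exp(-r*dt) * [p * V(k+1, i) + (1-p) * V(k+1, i+1)].
  V(1,0) = exp(-r*dt) * [p*0.000000 + (1-p)*0.000000] = 0.000000
  V(1,1) = exp(-r*dt) * [p*0.000000 + (1-p)*3.831093] = 2.061344
  V(0,0) = exp(-r*dt) * [p*0.000000 + (1-p)*2.061344] = 1.109119

Answer: Price = V(0,0) = 1.1091


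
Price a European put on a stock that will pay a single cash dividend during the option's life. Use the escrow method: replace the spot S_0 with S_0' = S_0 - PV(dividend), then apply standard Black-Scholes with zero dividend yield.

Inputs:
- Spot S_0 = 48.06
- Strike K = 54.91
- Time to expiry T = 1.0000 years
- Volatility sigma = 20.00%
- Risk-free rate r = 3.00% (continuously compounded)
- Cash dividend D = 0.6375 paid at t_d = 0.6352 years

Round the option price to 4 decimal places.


Answer: Price = 7.5950

Derivation:
PV(D) = D * exp(-r * t_d) = 0.6375 * 0.98112442 = 0.62546682
S_0' = S_0 - PV(D) = 48.0600 - 0.62546682 = 47.43453318
d1 = (ln(S_0'/K) + (r + sigma^2/2)*T) / (sigma*sqrt(T)) = -0.48172485
d2 = d1 - sigma*sqrt(T) = -0.68172485
exp(-rT) = 0.97044553
N(-d1) = 0.68499929; N(-d2) = 0.75229352
P = K * exp(-rT) * N(-d2) - S_0' * N(-d1) = 54.9100 * 0.97044553 * 0.75229352 - 47.43453318 * 0.68499929 = 7.5950


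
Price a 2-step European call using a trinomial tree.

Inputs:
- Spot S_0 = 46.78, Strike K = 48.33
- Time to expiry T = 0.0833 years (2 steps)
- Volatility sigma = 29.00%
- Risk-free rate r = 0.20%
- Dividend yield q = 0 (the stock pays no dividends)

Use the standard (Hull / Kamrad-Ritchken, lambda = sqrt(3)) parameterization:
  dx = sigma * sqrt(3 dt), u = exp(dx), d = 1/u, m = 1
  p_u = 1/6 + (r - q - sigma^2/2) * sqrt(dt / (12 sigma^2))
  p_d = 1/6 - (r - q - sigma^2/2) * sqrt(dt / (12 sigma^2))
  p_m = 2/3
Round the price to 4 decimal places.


Answer: Price = V(0,0) = 0.9682

Derivation:
dt = T/N = 0.041650; dx = sigma*sqrt(3*dt) = 0.102510
u = exp(dx) = 1.107948; d = 1/u = 0.902569
p_u = 0.158530, p_m = 0.666667, p_d = 0.174803
Discount per step: exp(-r*dt) = 0.999917
Stock lattice S(k, j) with j the centered position index:
  k=0: S(0,+0) = 46.7800
  k=1: S(1,-1) = 42.2222; S(1,+0) = 46.7800; S(1,+1) = 51.8298
  k=2: S(2,-2) = 38.1084; S(2,-1) = 42.2222; S(2,+0) = 46.7800; S(2,+1) = 51.8298; S(2,+2) = 57.4248
Terminal payoffs V(N, j) = max(S_T - K, 0):
  V(2,-2) = 0.000000; V(2,-1) = 0.000000; V(2,+0) = 0.000000; V(2,+1) = 3.499824; V(2,+2) = 9.094768
Backward induction: V(k, j) = exp(-r*dt) * [p_u * V(k+1, j+1) + p_m * V(k+1, j) + p_d * V(k+1, j-1)]
  V(1,-1) = exp(-r*dt) * [p_u*0.000000 + p_m*0.000000 + p_d*0.000000] = 0.000000
  V(1,+0) = exp(-r*dt) * [p_u*3.499824 + p_m*0.000000 + p_d*0.000000] = 0.554783
  V(1,+1) = exp(-r*dt) * [p_u*9.094768 + p_m*3.499824 + p_d*0.000000] = 3.774699
  V(0,+0) = exp(-r*dt) * [p_u*3.774699 + p_m*0.554783 + p_d*0.000000] = 0.968179
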